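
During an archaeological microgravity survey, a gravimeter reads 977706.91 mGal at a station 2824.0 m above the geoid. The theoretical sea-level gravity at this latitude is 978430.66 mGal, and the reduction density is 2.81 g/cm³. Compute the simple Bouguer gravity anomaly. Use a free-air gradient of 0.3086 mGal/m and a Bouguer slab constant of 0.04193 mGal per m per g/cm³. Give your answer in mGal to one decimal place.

Free-air correction = 0.3086 × 2824.0 = 871.49 mGal
Free-air anomaly = 977706.91 − 978430.66 + (871.49) = 147.74 mGal
Bouguer slab correction = 0.04193 × 2.81 × 2824.0 = 332.73 mGal
Simple Bouguer anomaly = 147.74 − (332.73) = -184.99 mGal

-185.0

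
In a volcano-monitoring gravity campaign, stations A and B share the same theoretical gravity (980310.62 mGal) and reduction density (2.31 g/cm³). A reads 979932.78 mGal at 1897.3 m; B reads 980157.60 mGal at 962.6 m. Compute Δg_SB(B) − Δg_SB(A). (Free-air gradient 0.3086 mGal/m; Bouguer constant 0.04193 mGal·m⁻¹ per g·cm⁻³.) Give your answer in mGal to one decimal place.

Δg_SB(A) = 979932.78 − 980310.62 + 0.3086×1897.3 − 0.04193×2.31×1897.3 = 23.90 mGal
Δg_SB(B) = 980157.60 − 980310.62 + 0.3086×962.6 − 0.04193×2.31×962.6 = 50.80 mGal
Difference = 50.80 − (23.90) = 26.90 mGal

26.9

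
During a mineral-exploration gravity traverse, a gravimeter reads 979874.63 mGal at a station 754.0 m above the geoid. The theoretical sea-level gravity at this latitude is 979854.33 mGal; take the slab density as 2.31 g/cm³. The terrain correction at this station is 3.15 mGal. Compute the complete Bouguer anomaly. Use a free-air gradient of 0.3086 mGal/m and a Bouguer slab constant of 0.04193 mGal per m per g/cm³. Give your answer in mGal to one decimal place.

Free-air correction = 0.3086 × 754.0 = 232.68 mGal
Free-air anomaly = 979874.63 − 979854.33 + (232.68) = 252.98 mGal
Bouguer slab correction = 0.04193 × 2.31 × 754.0 = 73.03 mGal
Simple Bouguer anomaly = 252.98 − (73.03) = 179.95 mGal
Complete Bouguer anomaly = 179.95 + 3.15 = 183.10 mGal

183.1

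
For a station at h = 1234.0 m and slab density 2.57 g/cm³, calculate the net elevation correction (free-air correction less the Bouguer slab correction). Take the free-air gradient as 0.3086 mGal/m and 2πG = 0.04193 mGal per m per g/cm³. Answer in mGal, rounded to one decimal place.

247.8

Combined gradient = 0.3086 − 0.04193 × 2.57 = 0.2008399 mGal/m
Combined elevation correction = 0.2008399 × 1234.0 = 247.8 mGal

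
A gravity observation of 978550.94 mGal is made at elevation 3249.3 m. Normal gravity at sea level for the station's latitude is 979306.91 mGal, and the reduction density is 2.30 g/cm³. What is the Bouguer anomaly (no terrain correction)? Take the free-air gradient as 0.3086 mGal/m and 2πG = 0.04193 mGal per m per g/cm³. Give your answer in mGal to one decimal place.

Free-air correction = 0.3086 × 3249.3 = 1002.73 mGal
Free-air anomaly = 978550.94 − 979306.91 + (1002.73) = 246.76 mGal
Bouguer slab correction = 0.04193 × 2.30 × 3249.3 = 313.36 mGal
Simple Bouguer anomaly = 246.76 − (313.36) = -66.60 mGal

-66.6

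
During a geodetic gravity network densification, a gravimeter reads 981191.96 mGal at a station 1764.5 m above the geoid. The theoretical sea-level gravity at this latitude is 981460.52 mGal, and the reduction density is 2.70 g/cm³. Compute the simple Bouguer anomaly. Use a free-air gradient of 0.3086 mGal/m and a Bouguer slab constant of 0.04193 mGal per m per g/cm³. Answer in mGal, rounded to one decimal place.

Free-air correction = 0.3086 × 1764.5 = 544.52 mGal
Free-air anomaly = 981191.96 − 981460.52 + (544.52) = 275.96 mGal
Bouguer slab correction = 0.04193 × 2.70 × 1764.5 = 199.76 mGal
Simple Bouguer anomaly = 275.96 − (199.76) = 76.20 mGal

76.2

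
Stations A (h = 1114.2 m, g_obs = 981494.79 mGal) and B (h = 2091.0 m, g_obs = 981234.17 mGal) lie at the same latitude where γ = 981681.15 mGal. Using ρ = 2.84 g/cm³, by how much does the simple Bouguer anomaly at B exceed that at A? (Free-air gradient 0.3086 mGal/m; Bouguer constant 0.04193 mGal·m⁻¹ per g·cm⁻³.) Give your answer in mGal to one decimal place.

Δg_SB(A) = 981494.79 − 981681.15 + 0.3086×1114.2 − 0.04193×2.84×1114.2 = 24.80 mGal
Δg_SB(B) = 981234.17 − 981681.15 + 0.3086×2091.0 − 0.04193×2.84×2091.0 = -50.70 mGal
Difference = -50.70 − (24.80) = -75.50 mGal

-75.5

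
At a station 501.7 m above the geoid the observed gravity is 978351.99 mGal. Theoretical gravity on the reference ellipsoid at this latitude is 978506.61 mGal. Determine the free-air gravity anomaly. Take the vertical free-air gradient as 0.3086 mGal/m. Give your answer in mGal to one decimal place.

0.2

Free-air correction = 0.3086 × 501.7 = 154.82 mGal
Free-air anomaly = 978351.99 − 978506.61 + (154.82) = 0.20 mGal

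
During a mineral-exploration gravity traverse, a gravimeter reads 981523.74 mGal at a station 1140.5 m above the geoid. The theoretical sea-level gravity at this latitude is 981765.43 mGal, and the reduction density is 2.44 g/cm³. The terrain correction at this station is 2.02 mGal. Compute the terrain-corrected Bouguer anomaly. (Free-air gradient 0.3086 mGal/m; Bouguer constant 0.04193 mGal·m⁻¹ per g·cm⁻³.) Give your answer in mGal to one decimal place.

-4.4

Free-air correction = 0.3086 × 1140.5 = 351.96 mGal
Free-air anomaly = 981523.74 − 981765.43 + (351.96) = 110.27 mGal
Bouguer slab correction = 0.04193 × 2.44 × 1140.5 = 116.68 mGal
Simple Bouguer anomaly = 110.27 − (116.68) = -6.41 mGal
Complete Bouguer anomaly = -6.41 + 2.02 = -4.39 mGal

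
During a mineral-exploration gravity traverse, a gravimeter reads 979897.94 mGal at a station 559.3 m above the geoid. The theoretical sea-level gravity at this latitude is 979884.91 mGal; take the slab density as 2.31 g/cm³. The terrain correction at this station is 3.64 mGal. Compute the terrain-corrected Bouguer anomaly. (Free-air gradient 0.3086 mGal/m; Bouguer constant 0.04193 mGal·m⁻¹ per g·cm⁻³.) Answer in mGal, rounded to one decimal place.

Free-air correction = 0.3086 × 559.3 = 172.60 mGal
Free-air anomaly = 979897.94 − 979884.91 + (172.60) = 185.63 mGal
Bouguer slab correction = 0.04193 × 2.31 × 559.3 = 54.17 mGal
Simple Bouguer anomaly = 185.63 − (54.17) = 131.46 mGal
Complete Bouguer anomaly = 131.46 + 3.64 = 135.10 mGal

135.1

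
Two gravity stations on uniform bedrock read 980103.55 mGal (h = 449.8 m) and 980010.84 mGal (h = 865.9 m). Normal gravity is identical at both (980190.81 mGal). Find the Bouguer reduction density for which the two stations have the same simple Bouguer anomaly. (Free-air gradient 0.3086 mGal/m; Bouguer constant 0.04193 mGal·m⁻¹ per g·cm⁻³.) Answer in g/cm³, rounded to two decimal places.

Δg_obs = 980010.84 − 980103.55 = -92.71 mGal over Δh = 865.9 − 449.8 = 416.1 m
Equal Bouguer anomalies ⇒ Δg_obs + (0.3086 − 0.04193ρ)·Δh = 0
0.3086 − 0.04193ρ = −Δg_obs/Δh = 0.22281
ρ = (0.3086 − 0.22281) / 0.04193 = 2.05 g/cm³

2.05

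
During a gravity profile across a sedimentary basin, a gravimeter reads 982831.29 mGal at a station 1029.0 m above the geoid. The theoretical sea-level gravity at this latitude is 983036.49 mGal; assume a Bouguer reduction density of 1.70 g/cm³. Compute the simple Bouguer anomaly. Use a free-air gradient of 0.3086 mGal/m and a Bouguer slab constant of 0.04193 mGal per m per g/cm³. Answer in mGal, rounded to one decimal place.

Free-air correction = 0.3086 × 1029.0 = 317.55 mGal
Free-air anomaly = 982831.29 − 983036.49 + (317.55) = 112.35 mGal
Bouguer slab correction = 0.04193 × 1.70 × 1029.0 = 73.35 mGal
Simple Bouguer anomaly = 112.35 − (73.35) = 39.00 mGal

39.0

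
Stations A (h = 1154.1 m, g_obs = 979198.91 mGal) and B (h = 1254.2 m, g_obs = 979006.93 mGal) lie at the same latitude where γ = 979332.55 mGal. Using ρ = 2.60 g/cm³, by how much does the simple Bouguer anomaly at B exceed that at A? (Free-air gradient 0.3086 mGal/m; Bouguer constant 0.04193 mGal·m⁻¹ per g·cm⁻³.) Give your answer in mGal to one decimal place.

-172.0

Δg_SB(A) = 979198.91 − 979332.55 + 0.3086×1154.1 − 0.04193×2.60×1154.1 = 96.70 mGal
Δg_SB(B) = 979006.93 − 979332.55 + 0.3086×1254.2 − 0.04193×2.60×1254.2 = -75.30 mGal
Difference = -75.30 − (96.70) = -172.00 mGal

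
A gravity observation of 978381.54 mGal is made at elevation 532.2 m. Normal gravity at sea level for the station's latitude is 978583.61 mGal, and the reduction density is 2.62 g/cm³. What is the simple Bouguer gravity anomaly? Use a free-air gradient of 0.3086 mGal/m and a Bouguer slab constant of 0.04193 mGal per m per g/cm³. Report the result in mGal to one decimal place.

-96.3

Free-air correction = 0.3086 × 532.2 = 164.24 mGal
Free-air anomaly = 978381.54 − 978583.61 + (164.24) = -37.83 mGal
Bouguer slab correction = 0.04193 × 2.62 × 532.2 = 58.47 mGal
Simple Bouguer anomaly = -37.83 − (58.47) = -96.30 mGal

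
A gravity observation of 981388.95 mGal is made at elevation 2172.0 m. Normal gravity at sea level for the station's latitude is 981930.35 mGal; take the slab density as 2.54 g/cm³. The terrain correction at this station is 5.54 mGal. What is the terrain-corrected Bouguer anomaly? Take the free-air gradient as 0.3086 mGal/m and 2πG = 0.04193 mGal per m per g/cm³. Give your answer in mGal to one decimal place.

Free-air correction = 0.3086 × 2172.0 = 670.28 mGal
Free-air anomaly = 981388.95 − 981930.35 + (670.28) = 128.88 mGal
Bouguer slab correction = 0.04193 × 2.54 × 2172.0 = 231.32 mGal
Simple Bouguer anomaly = 128.88 − (231.32) = -102.44 mGal
Complete Bouguer anomaly = -102.44 + 5.54 = -96.90 mGal

-96.9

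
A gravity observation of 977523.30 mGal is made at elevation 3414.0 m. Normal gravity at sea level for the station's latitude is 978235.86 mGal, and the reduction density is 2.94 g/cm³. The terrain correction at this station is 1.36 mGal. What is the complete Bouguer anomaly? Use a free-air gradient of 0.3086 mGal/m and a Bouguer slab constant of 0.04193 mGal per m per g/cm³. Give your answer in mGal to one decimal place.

Free-air correction = 0.3086 × 3414.0 = 1053.56 mGal
Free-air anomaly = 977523.30 − 978235.86 + (1053.56) = 341.00 mGal
Bouguer slab correction = 0.04193 × 2.94 × 3414.0 = 420.86 mGal
Simple Bouguer anomaly = 341.00 − (420.86) = -79.86 mGal
Complete Bouguer anomaly = -79.86 + 1.36 = -78.50 mGal

-78.5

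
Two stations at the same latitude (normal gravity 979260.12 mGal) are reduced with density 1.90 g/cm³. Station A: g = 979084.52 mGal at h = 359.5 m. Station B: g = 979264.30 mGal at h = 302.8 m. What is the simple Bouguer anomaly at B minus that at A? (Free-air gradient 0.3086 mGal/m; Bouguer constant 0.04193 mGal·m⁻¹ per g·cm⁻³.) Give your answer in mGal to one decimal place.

166.8

Δg_SB(A) = 979084.52 − 979260.12 + 0.3086×359.5 − 0.04193×1.90×359.5 = -93.30 mGal
Δg_SB(B) = 979264.30 − 979260.12 + 0.3086×302.8 − 0.04193×1.90×302.8 = 73.50 mGal
Difference = 73.50 − (-93.30) = 166.80 mGal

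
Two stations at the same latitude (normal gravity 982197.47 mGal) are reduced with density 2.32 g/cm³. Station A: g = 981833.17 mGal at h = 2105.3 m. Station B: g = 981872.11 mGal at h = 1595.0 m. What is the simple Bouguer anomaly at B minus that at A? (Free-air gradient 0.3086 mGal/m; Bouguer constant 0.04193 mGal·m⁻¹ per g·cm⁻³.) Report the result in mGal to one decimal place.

-68.9

Δg_SB(A) = 981833.17 − 982197.47 + 0.3086×2105.3 − 0.04193×2.32×2105.3 = 80.60 mGal
Δg_SB(B) = 981872.11 − 982197.47 + 0.3086×1595.0 − 0.04193×2.32×1595.0 = 11.70 mGal
Difference = 11.70 − (80.60) = -68.90 mGal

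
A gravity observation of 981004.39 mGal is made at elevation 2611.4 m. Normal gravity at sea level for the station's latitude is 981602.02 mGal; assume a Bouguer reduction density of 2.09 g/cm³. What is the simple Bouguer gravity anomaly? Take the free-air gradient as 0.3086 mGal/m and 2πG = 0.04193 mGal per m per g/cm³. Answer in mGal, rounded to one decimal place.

-20.6

Free-air correction = 0.3086 × 2611.4 = 805.88 mGal
Free-air anomaly = 981004.39 − 981602.02 + (805.88) = 208.25 mGal
Bouguer slab correction = 0.04193 × 2.09 × 2611.4 = 228.85 mGal
Simple Bouguer anomaly = 208.25 − (228.85) = -20.60 mGal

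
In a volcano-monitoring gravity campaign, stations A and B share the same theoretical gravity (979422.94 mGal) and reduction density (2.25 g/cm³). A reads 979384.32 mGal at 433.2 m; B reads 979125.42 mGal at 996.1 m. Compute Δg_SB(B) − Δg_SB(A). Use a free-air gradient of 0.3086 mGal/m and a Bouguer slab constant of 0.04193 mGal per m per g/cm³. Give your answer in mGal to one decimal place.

Δg_SB(A) = 979384.32 − 979422.94 + 0.3086×433.2 − 0.04193×2.25×433.2 = 54.20 mGal
Δg_SB(B) = 979125.42 − 979422.94 + 0.3086×996.1 − 0.04193×2.25×996.1 = -84.10 mGal
Difference = -84.10 − (54.20) = -138.30 mGal

-138.3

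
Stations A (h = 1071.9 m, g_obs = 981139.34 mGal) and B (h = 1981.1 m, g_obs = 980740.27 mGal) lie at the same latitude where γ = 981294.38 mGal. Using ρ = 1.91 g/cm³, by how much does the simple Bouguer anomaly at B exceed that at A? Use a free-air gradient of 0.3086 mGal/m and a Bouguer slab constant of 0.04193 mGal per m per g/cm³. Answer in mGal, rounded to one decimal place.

-191.3

Δg_SB(A) = 981139.34 − 981294.38 + 0.3086×1071.9 − 0.04193×1.91×1071.9 = 89.90 mGal
Δg_SB(B) = 980740.27 − 981294.38 + 0.3086×1981.1 − 0.04193×1.91×1981.1 = -101.40 mGal
Difference = -101.40 − (89.90) = -191.30 mGal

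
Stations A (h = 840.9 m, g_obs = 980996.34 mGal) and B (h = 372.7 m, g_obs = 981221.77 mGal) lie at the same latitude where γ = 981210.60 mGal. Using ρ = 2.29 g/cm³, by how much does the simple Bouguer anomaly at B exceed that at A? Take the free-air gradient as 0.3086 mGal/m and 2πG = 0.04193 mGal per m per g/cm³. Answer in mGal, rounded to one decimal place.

Δg_SB(A) = 980996.34 − 981210.60 + 0.3086×840.9 − 0.04193×2.29×840.9 = -35.50 mGal
Δg_SB(B) = 981221.77 − 981210.60 + 0.3086×372.7 − 0.04193×2.29×372.7 = 90.40 mGal
Difference = 90.40 − (-35.50) = 125.90 mGal

125.9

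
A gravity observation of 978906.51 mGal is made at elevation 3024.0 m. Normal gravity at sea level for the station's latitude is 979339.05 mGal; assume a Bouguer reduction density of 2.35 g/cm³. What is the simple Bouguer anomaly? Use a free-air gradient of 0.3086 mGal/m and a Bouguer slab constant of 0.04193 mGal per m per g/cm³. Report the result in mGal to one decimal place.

202.7

Free-air correction = 0.3086 × 3024.0 = 933.21 mGal
Free-air anomaly = 978906.51 − 979339.05 + (933.21) = 500.67 mGal
Bouguer slab correction = 0.04193 × 2.35 × 3024.0 = 297.97 mGal
Simple Bouguer anomaly = 500.67 − (297.97) = 202.70 mGal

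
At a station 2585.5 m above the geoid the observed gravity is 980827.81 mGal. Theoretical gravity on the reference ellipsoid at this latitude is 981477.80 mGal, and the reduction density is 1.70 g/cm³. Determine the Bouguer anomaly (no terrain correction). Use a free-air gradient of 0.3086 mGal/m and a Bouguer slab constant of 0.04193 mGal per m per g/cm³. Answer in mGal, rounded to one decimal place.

Free-air correction = 0.3086 × 2585.5 = 797.89 mGal
Free-air anomaly = 980827.81 − 981477.80 + (797.89) = 147.90 mGal
Bouguer slab correction = 0.04193 × 1.70 × 2585.5 = 184.30 mGal
Simple Bouguer anomaly = 147.90 − (184.30) = -36.40 mGal

-36.4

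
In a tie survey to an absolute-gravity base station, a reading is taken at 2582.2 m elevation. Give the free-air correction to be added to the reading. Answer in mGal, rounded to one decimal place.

Free-air correction = 0.3086 × 2582.2 = 796.9 mGal

796.9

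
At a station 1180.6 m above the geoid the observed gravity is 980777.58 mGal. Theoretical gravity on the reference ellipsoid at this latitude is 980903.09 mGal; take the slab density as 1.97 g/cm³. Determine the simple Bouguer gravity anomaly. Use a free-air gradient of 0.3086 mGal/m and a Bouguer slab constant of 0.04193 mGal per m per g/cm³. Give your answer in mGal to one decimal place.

141.3

Free-air correction = 0.3086 × 1180.6 = 364.33 mGal
Free-air anomaly = 980777.58 − 980903.09 + (364.33) = 238.82 mGal
Bouguer slab correction = 0.04193 × 1.97 × 1180.6 = 97.52 mGal
Simple Bouguer anomaly = 238.82 − (97.52) = 141.30 mGal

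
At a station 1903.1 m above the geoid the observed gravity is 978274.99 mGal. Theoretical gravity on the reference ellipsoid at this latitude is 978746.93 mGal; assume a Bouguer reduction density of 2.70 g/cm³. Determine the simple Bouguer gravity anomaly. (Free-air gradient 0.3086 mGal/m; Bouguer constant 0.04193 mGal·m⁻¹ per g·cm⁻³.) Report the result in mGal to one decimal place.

-100.1

Free-air correction = 0.3086 × 1903.1 = 587.30 mGal
Free-air anomaly = 978274.99 − 978746.93 + (587.30) = 115.36 mGal
Bouguer slab correction = 0.04193 × 2.70 × 1903.1 = 215.45 mGal
Simple Bouguer anomaly = 115.36 − (215.45) = -100.09 mGal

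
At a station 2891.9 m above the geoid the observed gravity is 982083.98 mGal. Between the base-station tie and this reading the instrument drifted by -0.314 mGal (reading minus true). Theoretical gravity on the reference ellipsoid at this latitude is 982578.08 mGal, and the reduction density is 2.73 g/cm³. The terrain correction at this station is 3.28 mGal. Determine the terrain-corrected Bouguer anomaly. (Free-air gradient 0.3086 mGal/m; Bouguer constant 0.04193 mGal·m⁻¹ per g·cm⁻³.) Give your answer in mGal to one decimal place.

Drift-corrected reading = 982083.98 − (-0.314) = 982084.294 mGal
Free-air correction = 0.3086 × 2891.9 = 892.44 mGal
Free-air anomaly = 982084.294 − 982578.08 + (892.44) = 398.654 mGal
Bouguer slab correction = 0.04193 × 2.73 × 2891.9 = 331.03 mGal
Simple Bouguer anomaly = 398.654 − (331.03) = 67.624 mGal
Complete Bouguer anomaly = 67.624 + 3.28 = 70.904 mGal

70.9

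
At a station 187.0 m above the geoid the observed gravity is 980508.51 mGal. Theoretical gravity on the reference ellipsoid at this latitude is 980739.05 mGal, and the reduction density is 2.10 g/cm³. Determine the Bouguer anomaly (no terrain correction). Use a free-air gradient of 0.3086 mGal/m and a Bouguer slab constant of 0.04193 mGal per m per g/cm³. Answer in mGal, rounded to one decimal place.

-189.3

Free-air correction = 0.3086 × 187.0 = 57.71 mGal
Free-air anomaly = 980508.51 − 980739.05 + (57.71) = -172.83 mGal
Bouguer slab correction = 0.04193 × 2.10 × 187.0 = 16.47 mGal
Simple Bouguer anomaly = -172.83 − (16.47) = -189.30 mGal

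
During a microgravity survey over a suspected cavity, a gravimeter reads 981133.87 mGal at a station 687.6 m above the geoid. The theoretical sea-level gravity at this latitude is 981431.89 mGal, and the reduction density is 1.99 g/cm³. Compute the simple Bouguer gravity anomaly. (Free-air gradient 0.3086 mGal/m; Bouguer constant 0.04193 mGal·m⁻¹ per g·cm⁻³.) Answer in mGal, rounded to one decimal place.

-143.2

Free-air correction = 0.3086 × 687.6 = 212.19 mGal
Free-air anomaly = 981133.87 − 981431.89 + (212.19) = -85.83 mGal
Bouguer slab correction = 0.04193 × 1.99 × 687.6 = 57.37 mGal
Simple Bouguer anomaly = -85.83 − (57.37) = -143.20 mGal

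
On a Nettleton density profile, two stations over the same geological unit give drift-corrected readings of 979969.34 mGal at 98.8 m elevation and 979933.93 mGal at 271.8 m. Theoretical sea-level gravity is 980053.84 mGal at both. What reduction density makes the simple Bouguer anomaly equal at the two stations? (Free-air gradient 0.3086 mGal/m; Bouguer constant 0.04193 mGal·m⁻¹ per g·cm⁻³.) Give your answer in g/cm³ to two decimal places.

2.48

Δg_obs = 979933.93 − 979969.34 = -35.41 mGal over Δh = 271.8 − 98.8 = 173.0 m
Equal Bouguer anomalies ⇒ Δg_obs + (0.3086 − 0.04193ρ)·Δh = 0
0.3086 − 0.04193ρ = −Δg_obs/Δh = 0.20468
ρ = (0.3086 − 0.20468) / 0.04193 = 2.48 g/cm³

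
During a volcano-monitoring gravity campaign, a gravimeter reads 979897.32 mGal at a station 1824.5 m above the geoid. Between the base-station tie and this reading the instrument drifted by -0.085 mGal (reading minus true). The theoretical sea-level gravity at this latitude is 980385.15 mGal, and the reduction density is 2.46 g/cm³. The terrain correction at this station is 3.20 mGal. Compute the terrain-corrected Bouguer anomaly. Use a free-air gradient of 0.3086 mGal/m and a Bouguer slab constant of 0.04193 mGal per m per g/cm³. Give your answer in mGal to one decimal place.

-109.7

Drift-corrected reading = 979897.32 − (-0.085) = 979897.405 mGal
Free-air correction = 0.3086 × 1824.5 = 563.04 mGal
Free-air anomaly = 979897.405 − 980385.15 + (563.04) = 75.295 mGal
Bouguer slab correction = 0.04193 × 2.46 × 1824.5 = 188.19 mGal
Simple Bouguer anomaly = 75.295 − (188.19) = -112.895 mGal
Complete Bouguer anomaly = -112.895 + 3.20 = -109.695 mGal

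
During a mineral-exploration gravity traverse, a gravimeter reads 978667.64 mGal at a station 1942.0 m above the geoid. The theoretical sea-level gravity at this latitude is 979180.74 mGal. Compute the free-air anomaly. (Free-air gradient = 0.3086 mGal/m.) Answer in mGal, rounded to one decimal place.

Free-air correction = 0.3086 × 1942.0 = 599.30 mGal
Free-air anomaly = 978667.64 − 979180.74 + (599.30) = 86.20 mGal

86.2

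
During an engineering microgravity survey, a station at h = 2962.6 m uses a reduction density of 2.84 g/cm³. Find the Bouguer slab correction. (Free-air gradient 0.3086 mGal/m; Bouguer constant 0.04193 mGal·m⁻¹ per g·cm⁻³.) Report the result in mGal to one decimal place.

Bouguer slab correction = 0.04193 × 2.84 × 2962.6 = 352.8 mGal

352.8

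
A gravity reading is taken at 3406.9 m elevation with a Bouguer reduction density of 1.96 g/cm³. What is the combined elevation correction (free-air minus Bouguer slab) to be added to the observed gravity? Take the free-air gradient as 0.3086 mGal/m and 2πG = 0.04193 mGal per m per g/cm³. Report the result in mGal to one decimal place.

771.4

Combined gradient = 0.3086 − 0.04193 × 1.96 = 0.2264172 mGal/m
Combined elevation correction = 0.2264172 × 3406.9 = 771.4 mGal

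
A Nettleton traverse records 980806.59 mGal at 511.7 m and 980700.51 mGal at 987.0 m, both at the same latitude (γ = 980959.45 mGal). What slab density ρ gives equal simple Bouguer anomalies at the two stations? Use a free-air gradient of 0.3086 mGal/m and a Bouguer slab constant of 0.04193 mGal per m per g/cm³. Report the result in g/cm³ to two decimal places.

Δg_obs = 980700.51 − 980806.59 = -106.08 mGal over Δh = 987.0 − 511.7 = 475.3 m
Equal Bouguer anomalies ⇒ Δg_obs + (0.3086 − 0.04193ρ)·Δh = 0
0.3086 − 0.04193ρ = −Δg_obs/Δh = 0.22319
ρ = (0.3086 − 0.22319) / 0.04193 = 2.04 g/cm³

2.04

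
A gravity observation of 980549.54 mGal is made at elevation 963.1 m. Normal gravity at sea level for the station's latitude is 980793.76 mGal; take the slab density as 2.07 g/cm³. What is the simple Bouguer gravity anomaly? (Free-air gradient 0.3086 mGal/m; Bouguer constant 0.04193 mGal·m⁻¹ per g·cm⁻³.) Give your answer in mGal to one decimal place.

Free-air correction = 0.3086 × 963.1 = 297.21 mGal
Free-air anomaly = 980549.54 − 980793.76 + (297.21) = 52.99 mGal
Bouguer slab correction = 0.04193 × 2.07 × 963.1 = 83.59 mGal
Simple Bouguer anomaly = 52.99 − (83.59) = -30.60 mGal

-30.6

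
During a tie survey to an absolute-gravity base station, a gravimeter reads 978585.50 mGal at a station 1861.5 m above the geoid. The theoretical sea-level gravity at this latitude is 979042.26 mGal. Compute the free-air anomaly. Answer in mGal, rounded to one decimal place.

Free-air correction = 0.3086 × 1861.5 = 574.46 mGal
Free-air anomaly = 978585.50 − 979042.26 + (574.46) = 117.70 mGal

117.7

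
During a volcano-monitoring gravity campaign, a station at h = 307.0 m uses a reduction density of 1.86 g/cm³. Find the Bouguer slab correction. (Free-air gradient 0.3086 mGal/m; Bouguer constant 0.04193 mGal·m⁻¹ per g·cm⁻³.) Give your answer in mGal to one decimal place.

Bouguer slab correction = 0.04193 × 1.86 × 307.0 = 23.9 mGal

23.9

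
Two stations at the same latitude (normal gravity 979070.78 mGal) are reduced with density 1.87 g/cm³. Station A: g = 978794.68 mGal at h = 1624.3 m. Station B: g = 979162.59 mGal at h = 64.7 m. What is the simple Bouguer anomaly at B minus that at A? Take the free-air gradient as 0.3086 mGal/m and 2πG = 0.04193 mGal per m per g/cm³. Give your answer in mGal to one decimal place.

Δg_SB(A) = 978794.68 − 979070.78 + 0.3086×1624.3 − 0.04193×1.87×1624.3 = 97.80 mGal
Δg_SB(B) = 979162.59 − 979070.78 + 0.3086×64.7 − 0.04193×1.87×64.7 = 106.70 mGal
Difference = 106.70 − (97.80) = 8.90 mGal

8.9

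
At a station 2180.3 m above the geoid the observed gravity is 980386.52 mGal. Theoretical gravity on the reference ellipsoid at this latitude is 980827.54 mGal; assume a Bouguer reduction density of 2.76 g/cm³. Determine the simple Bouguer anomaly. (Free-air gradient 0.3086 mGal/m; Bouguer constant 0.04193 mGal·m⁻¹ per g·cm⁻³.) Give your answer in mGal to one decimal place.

Free-air correction = 0.3086 × 2180.3 = 672.84 mGal
Free-air anomaly = 980386.52 − 980827.54 + (672.84) = 231.82 mGal
Bouguer slab correction = 0.04193 × 2.76 × 2180.3 = 252.32 mGal
Simple Bouguer anomaly = 231.82 − (252.32) = -20.50 mGal

-20.5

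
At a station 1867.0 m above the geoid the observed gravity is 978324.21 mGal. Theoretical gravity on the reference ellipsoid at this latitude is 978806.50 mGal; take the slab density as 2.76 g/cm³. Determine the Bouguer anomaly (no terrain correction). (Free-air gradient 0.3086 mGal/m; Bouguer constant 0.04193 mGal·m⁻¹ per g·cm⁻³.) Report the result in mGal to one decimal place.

-122.2

Free-air correction = 0.3086 × 1867.0 = 576.16 mGal
Free-air anomaly = 978324.21 − 978806.50 + (576.16) = 93.87 mGal
Bouguer slab correction = 0.04193 × 2.76 × 1867.0 = 216.06 mGal
Simple Bouguer anomaly = 93.87 − (216.06) = -122.19 mGal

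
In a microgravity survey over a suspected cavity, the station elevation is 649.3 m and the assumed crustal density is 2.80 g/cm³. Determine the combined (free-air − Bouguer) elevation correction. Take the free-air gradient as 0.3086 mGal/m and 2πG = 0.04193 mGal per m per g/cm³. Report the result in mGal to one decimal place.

Combined gradient = 0.3086 − 0.04193 × 2.80 = 0.1911960 mGal/m
Combined elevation correction = 0.1911960 × 649.3 = 124.1 mGal

124.1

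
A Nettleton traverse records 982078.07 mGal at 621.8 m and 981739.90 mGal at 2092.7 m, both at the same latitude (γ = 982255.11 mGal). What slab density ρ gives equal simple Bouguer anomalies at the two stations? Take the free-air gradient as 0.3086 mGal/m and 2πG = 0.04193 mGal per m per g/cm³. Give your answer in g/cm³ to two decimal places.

Δg_obs = 981739.90 − 982078.07 = -338.17 mGal over Δh = 2092.7 − 621.8 = 1470.9 m
Equal Bouguer anomalies ⇒ Δg_obs + (0.3086 − 0.04193ρ)·Δh = 0
0.3086 − 0.04193ρ = −Δg_obs/Δh = 0.22991
ρ = (0.3086 − 0.22991) / 0.04193 = 1.88 g/cm³

1.88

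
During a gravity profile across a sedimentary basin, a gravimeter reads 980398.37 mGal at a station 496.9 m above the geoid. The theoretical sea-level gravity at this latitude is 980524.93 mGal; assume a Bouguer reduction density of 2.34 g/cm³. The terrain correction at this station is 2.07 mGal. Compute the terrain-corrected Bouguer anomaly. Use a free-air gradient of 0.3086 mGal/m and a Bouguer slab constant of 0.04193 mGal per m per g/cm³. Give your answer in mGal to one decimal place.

-19.9

Free-air correction = 0.3086 × 496.9 = 153.34 mGal
Free-air anomaly = 980398.37 − 980524.93 + (153.34) = 26.78 mGal
Bouguer slab correction = 0.04193 × 2.34 × 496.9 = 48.75 mGal
Simple Bouguer anomaly = 26.78 − (48.75) = -21.97 mGal
Complete Bouguer anomaly = -21.97 + 2.07 = -19.90 mGal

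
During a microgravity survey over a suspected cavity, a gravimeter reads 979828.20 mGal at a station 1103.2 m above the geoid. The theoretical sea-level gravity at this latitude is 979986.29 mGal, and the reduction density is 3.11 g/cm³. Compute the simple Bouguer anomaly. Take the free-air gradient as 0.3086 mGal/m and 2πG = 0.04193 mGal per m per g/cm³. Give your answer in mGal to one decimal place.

Free-air correction = 0.3086 × 1103.2 = 340.45 mGal
Free-air anomaly = 979828.20 − 979986.29 + (340.45) = 182.36 mGal
Bouguer slab correction = 0.04193 × 3.11 × 1103.2 = 143.86 mGal
Simple Bouguer anomaly = 182.36 − (143.86) = 38.50 mGal

38.5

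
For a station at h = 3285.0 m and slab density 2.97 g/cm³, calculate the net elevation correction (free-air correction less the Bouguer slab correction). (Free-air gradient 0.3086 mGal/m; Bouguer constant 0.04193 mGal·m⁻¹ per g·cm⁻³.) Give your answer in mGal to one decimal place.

Combined gradient = 0.3086 − 0.04193 × 2.97 = 0.1840679 mGal/m
Combined elevation correction = 0.1840679 × 3285.0 = 604.7 mGal

604.7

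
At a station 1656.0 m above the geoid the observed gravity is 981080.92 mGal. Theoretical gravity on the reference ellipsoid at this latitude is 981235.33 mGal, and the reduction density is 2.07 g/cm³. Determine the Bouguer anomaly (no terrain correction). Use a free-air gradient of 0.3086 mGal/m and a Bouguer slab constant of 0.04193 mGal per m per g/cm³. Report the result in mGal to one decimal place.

Free-air correction = 0.3086 × 1656.0 = 511.04 mGal
Free-air anomaly = 981080.92 − 981235.33 + (511.04) = 356.63 mGal
Bouguer slab correction = 0.04193 × 2.07 × 1656.0 = 143.73 mGal
Simple Bouguer anomaly = 356.63 − (143.73) = 212.90 mGal

212.9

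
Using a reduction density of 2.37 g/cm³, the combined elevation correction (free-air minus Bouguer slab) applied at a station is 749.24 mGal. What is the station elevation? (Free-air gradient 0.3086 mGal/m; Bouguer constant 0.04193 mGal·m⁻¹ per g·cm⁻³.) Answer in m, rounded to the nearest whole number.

Combined gradient = 0.3086 − 0.04193 × 2.37 = 0.2092259 mGal/m
h = 749.24 / 0.2092259 = 3581.01 m

3581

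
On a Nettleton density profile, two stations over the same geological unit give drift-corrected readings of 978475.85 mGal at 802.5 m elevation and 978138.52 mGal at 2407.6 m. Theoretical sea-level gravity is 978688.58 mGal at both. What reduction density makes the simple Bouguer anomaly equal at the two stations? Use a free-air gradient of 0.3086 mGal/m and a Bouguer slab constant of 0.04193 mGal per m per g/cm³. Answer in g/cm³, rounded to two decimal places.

2.35

Δg_obs = 978138.52 − 978475.85 = -337.33 mGal over Δh = 2407.6 − 802.5 = 1605.1 m
Equal Bouguer anomalies ⇒ Δg_obs + (0.3086 − 0.04193ρ)·Δh = 0
0.3086 − 0.04193ρ = −Δg_obs/Δh = 0.21016
ρ = (0.3086 − 0.21016) / 0.04193 = 2.35 g/cm³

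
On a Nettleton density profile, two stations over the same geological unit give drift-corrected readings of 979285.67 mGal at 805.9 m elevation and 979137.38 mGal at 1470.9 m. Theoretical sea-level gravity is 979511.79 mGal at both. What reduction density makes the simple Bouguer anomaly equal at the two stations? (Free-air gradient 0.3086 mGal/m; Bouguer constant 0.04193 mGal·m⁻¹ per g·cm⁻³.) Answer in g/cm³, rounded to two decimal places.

2.04

Δg_obs = 979137.38 − 979285.67 = -148.29 mGal over Δh = 1470.9 − 805.9 = 665.0 m
Equal Bouguer anomalies ⇒ Δg_obs + (0.3086 − 0.04193ρ)·Δh = 0
0.3086 − 0.04193ρ = −Δg_obs/Δh = 0.22299
ρ = (0.3086 − 0.22299) / 0.04193 = 2.04 g/cm³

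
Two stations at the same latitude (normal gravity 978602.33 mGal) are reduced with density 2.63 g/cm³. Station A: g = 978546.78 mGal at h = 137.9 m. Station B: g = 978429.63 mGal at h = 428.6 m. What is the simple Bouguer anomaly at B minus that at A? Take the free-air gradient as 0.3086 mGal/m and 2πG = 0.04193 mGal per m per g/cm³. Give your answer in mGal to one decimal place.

-59.5

Δg_SB(A) = 978546.78 − 978602.33 + 0.3086×137.9 − 0.04193×2.63×137.9 = -28.20 mGal
Δg_SB(B) = 978429.63 − 978602.33 + 0.3086×428.6 − 0.04193×2.63×428.6 = -87.70 mGal
Difference = -87.70 − (-28.20) = -59.50 mGal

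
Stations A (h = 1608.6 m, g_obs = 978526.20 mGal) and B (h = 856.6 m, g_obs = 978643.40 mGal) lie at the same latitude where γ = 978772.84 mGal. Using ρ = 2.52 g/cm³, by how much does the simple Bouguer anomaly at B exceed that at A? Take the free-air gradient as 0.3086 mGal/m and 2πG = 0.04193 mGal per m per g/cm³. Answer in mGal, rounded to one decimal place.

-35.4

Δg_SB(A) = 978526.20 − 978772.84 + 0.3086×1608.6 − 0.04193×2.52×1608.6 = 79.80 mGal
Δg_SB(B) = 978643.40 − 978772.84 + 0.3086×856.6 − 0.04193×2.52×856.6 = 44.40 mGal
Difference = 44.40 − (79.80) = -35.40 mGal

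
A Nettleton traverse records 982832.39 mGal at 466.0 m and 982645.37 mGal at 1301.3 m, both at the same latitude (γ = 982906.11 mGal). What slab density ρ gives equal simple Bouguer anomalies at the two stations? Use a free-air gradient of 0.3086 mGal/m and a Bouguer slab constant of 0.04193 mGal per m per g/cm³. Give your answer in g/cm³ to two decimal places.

2.02

Δg_obs = 982645.37 − 982832.39 = -187.02 mGal over Δh = 1301.3 − 466.0 = 835.3 m
Equal Bouguer anomalies ⇒ Δg_obs + (0.3086 − 0.04193ρ)·Δh = 0
0.3086 − 0.04193ρ = −Δg_obs/Δh = 0.22390
ρ = (0.3086 − 0.22390) / 0.04193 = 2.02 g/cm³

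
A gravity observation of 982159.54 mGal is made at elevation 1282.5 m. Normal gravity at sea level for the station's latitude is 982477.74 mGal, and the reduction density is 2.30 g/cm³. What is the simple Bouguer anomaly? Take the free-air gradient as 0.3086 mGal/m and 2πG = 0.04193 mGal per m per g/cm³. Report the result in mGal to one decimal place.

-46.1

Free-air correction = 0.3086 × 1282.5 = 395.78 mGal
Free-air anomaly = 982159.54 − 982477.74 + (395.78) = 77.58 mGal
Bouguer slab correction = 0.04193 × 2.30 × 1282.5 = 123.68 mGal
Simple Bouguer anomaly = 77.58 − (123.68) = -46.10 mGal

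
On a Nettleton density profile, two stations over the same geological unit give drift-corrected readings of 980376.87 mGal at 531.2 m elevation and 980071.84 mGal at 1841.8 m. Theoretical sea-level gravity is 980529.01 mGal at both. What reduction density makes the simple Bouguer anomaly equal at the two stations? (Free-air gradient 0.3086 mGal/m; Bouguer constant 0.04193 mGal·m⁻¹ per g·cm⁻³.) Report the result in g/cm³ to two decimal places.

Δg_obs = 980071.84 − 980376.87 = -305.03 mGal over Δh = 1841.8 − 531.2 = 1310.6 m
Equal Bouguer anomalies ⇒ Δg_obs + (0.3086 − 0.04193ρ)·Δh = 0
0.3086 − 0.04193ρ = −Δg_obs/Δh = 0.23274
ρ = (0.3086 − 0.23274) / 0.04193 = 1.81 g/cm³

1.81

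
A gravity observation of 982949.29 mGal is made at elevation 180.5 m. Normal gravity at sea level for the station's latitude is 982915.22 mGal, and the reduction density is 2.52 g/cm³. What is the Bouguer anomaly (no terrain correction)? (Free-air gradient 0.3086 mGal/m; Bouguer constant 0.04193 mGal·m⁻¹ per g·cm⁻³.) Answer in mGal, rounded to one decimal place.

Free-air correction = 0.3086 × 180.5 = 55.70 mGal
Free-air anomaly = 982949.29 − 982915.22 + (55.70) = 89.77 mGal
Bouguer slab correction = 0.04193 × 2.52 × 180.5 = 19.07 mGal
Simple Bouguer anomaly = 89.77 − (19.07) = 70.70 mGal

70.7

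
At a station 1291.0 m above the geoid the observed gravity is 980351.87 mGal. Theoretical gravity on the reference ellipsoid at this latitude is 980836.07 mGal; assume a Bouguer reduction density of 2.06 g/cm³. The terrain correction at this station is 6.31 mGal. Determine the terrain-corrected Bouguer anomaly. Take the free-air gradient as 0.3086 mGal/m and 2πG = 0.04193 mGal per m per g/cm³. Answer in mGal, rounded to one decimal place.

Free-air correction = 0.3086 × 1291.0 = 398.40 mGal
Free-air anomaly = 980351.87 − 980836.07 + (398.40) = -85.80 mGal
Bouguer slab correction = 0.04193 × 2.06 × 1291.0 = 111.51 mGal
Simple Bouguer anomaly = -85.80 − (111.51) = -197.31 mGal
Complete Bouguer anomaly = -197.31 + 6.31 = -191.00 mGal

-191.0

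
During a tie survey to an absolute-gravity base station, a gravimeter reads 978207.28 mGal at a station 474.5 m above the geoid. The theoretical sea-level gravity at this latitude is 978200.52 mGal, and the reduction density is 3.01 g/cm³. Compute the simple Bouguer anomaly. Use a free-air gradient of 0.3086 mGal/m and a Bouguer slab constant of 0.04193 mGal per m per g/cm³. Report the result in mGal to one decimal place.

93.3

Free-air correction = 0.3086 × 474.5 = 146.43 mGal
Free-air anomaly = 978207.28 − 978200.52 + (146.43) = 153.19 mGal
Bouguer slab correction = 0.04193 × 3.01 × 474.5 = 59.89 mGal
Simple Bouguer anomaly = 153.19 − (59.89) = 93.30 mGal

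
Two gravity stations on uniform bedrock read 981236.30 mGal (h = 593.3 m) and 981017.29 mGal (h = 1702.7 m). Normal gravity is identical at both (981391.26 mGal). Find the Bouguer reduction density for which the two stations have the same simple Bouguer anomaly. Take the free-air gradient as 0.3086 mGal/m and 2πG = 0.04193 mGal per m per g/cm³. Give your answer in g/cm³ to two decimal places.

2.65

Δg_obs = 981017.29 − 981236.30 = -219.01 mGal over Δh = 1702.7 − 593.3 = 1109.4 m
Equal Bouguer anomalies ⇒ Δg_obs + (0.3086 − 0.04193ρ)·Δh = 0
0.3086 − 0.04193ρ = −Δg_obs/Δh = 0.19741
ρ = (0.3086 − 0.19741) / 0.04193 = 2.65 g/cm³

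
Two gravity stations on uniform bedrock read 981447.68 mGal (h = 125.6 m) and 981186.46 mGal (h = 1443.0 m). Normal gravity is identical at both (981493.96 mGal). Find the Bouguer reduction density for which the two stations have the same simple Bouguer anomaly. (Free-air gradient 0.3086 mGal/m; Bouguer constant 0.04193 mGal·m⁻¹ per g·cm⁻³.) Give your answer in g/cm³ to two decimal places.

2.63

Δg_obs = 981186.46 − 981447.68 = -261.22 mGal over Δh = 1443.0 − 125.6 = 1317.4 m
Equal Bouguer anomalies ⇒ Δg_obs + (0.3086 − 0.04193ρ)·Δh = 0
0.3086 − 0.04193ρ = −Δg_obs/Δh = 0.19828
ρ = (0.3086 − 0.19828) / 0.04193 = 2.63 g/cm³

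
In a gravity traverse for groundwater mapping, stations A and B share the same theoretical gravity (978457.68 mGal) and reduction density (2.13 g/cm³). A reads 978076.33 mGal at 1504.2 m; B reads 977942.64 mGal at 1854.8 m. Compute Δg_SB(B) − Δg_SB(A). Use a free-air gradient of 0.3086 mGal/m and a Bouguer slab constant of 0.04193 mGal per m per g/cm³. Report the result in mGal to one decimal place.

Δg_SB(A) = 978076.33 − 978457.68 + 0.3086×1504.2 − 0.04193×2.13×1504.2 = -51.50 mGal
Δg_SB(B) = 977942.64 − 978457.68 + 0.3086×1854.8 − 0.04193×2.13×1854.8 = -108.30 mGal
Difference = -108.30 − (-51.50) = -56.80 mGal

-56.8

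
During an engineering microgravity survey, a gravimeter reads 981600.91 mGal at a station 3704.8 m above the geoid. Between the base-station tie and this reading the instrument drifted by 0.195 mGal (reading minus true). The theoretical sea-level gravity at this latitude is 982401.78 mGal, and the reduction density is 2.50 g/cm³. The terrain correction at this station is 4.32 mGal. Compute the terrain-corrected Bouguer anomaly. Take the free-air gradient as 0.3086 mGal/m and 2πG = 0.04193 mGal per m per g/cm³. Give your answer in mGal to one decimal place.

-41.8

Drift-corrected reading = 981600.91 − (0.195) = 981600.715 mGal
Free-air correction = 0.3086 × 3704.8 = 1143.30 mGal
Free-air anomaly = 981600.715 − 982401.78 + (1143.30) = 342.235 mGal
Bouguer slab correction = 0.04193 × 2.50 × 3704.8 = 388.36 mGal
Simple Bouguer anomaly = 342.235 − (388.36) = -46.125 mGal
Complete Bouguer anomaly = -46.125 + 4.32 = -41.805 mGal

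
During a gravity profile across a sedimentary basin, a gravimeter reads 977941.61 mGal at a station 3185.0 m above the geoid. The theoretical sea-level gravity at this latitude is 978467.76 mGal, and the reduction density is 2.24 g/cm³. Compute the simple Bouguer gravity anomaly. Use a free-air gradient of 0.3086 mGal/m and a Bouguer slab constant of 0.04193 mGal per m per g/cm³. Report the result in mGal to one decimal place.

157.6

Free-air correction = 0.3086 × 3185.0 = 982.89 mGal
Free-air anomaly = 977941.61 − 978467.76 + (982.89) = 456.74 mGal
Bouguer slab correction = 0.04193 × 2.24 × 3185.0 = 299.15 mGal
Simple Bouguer anomaly = 456.74 − (299.15) = 157.59 mGal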